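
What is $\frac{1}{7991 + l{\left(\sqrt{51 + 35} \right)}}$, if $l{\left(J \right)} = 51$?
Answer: $\frac{1}{8042} \approx 0.00012435$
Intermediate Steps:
$\frac{1}{7991 + l{\left(\sqrt{51 + 35} \right)}} = \frac{1}{7991 + 51} = \frac{1}{8042}$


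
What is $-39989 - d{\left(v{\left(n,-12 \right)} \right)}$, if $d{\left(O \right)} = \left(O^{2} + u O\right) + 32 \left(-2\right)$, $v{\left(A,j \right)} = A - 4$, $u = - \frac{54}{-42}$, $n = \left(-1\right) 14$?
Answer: $- \frac{281581}{7} \approx -40226.0$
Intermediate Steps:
$n = -14$
$u = \frac{9}{7}$ ($u = \left(-54\right) \left(- \frac{1}{42}\right) = \frac{9}{7} \approx 1.2857$)
$v{\left(A,j \right)} = -4 + A$
$d{\left(O \right)} = -64 + O^{2} + \frac{9 O}{7}$ ($d{\left(O \right)} = \left(O^{2} + \frac{9 O}{7}\right) + 32 \left(-2\right) = \left(O^{2} + \frac{9 O}{7}\right) - 64 = -64 + O^{2} + \frac{9 O}{7}$)
$-39989 - d{\left(v{\left(n,-12 \right)} \right)} = -39989 - \left(-64 + \left(-4 - 14\right)^{2} + \frac{9 \left(-4 - 14\right)}{7}\right) = -39989 - \left(-64 + \left(-18\right)^{2} + \frac{9}{7} \left(-18\right)\right) = -39989 - \left(-64 + 324 - \frac{162}{7}\right) = -39989 - \frac{1658}{7} = - \frac{281581}{7}$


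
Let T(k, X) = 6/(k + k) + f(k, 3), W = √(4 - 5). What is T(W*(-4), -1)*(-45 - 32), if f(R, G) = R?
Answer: 1001*I/4 ≈ 250.25*I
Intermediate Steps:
W = I (W = √(-1) = I ≈ 1.0*I)
T(k, X) = k + 3/k (T(k, X) = 6/(k + k) + k = 6/((2*k)) + k = 6*(1/(2*k)) + k = 3/k + k = k + 3/k)
T(W*(-4), -1)*(-45 - 32) = (I*(-4) + 3/((I*(-4))))*(-45 - 32) = (-4*I + 3/((-4*I)))*(-77) = (-4*I + 3*(I/4))*(-77) = (-4*I + 3*I/4)*(-77) = -13*I/4*(-77) = 1001*I/4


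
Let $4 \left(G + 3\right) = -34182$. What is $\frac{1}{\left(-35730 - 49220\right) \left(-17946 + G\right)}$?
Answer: $\frac{1}{2250707775} \approx 4.443 \cdot 10^{-10}$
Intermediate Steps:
$G = - \frac{17097}{2}$ ($G = -3 + \frac{1}{4} \left(-34182\right) = -3 - \frac{17091}{2} = - \frac{17097}{2} \approx -8548.5$)
$\frac{1}{\left(-35730 - 49220\right) \left(-17946 + G\right)} = \frac{1}{\left(-35730 - 49220\right) \left(-17946 - \frac{17097}{2}\right)} = \frac{1}{\left(-84950\right) \left(- \frac{52989}{2}\right)} = \frac{1}{2250707775}$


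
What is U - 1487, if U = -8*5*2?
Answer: -1567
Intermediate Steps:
U = -80 (U = -40*2 = -80)
U - 1487 = -80 - 1487 = -1567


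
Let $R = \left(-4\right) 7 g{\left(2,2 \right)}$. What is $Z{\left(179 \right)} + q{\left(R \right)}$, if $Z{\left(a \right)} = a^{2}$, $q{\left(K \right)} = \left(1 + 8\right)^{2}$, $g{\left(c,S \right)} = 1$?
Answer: $32122$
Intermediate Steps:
$R = -28$ ($R = \left(-4\right) 7 \cdot 1 = \left(-28\right) 1 = -28$)
$q{\left(K \right)} = 81$ ($q{\left(K \right)} = 9^{2} = 81$)
$Z{\left(179 \right)} + q{\left(R \right)} = 179^{2} + 81 = 32041 + 81 = 32122$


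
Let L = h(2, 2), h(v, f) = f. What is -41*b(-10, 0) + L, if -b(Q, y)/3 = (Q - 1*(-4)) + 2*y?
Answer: -736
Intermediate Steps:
b(Q, y) = -12 - 6*y - 3*Q (b(Q, y) = -3*((Q - 1*(-4)) + 2*y) = -3*((Q + 4) + 2*y) = -3*((4 + Q) + 2*y) = -3*(4 + Q + 2*y) = -12 - 6*y - 3*Q)
L = 2
-41*b(-10, 0) + L = -41*(-12 - 6*0 - 3*(-10)) + 2 = -41*(-12 + 0 + 30) + 2 = -41*18 + 2 = -738 + 2 = -736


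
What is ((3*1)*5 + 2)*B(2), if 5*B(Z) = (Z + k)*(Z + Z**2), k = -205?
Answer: -20706/5 ≈ -4141.2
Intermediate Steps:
B(Z) = (-205 + Z)*(Z + Z**2)/5 (B(Z) = ((Z - 205)*(Z + Z**2))/5 = ((-205 + Z)*(Z + Z**2))/5 = (-205 + Z)*(Z + Z**2)/5)
((3*1)*5 + 2)*B(2) = ((3*1)*5 + 2)*((1/5)*2*(-205 + 2**2 - 204*2)) = (3*5 + 2)*((1/5)*2*(-205 + 4 - 408)) = (15 + 2)*((1/5)*2*(-609)) = 17*(-1218/5) = -20706/5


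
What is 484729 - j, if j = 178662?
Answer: 306067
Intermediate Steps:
484729 - j = 484729 - 1*178662 = 484729 - 178662 = 306067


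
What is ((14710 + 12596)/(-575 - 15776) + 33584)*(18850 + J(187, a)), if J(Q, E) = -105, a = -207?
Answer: 10292967189110/16351 ≈ 6.2950e+8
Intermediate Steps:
((14710 + 12596)/(-575 - 15776) + 33584)*(18850 + J(187, a)) = ((14710 + 12596)/(-575 - 15776) + 33584)*(18850 - 105) = (27306/(-16351) + 33584)*18745 = (27306*(-1/16351) + 33584)*18745 = (-27306/16351 + 33584)*18745 = (549104678/16351)*18745 = 10292967189110/16351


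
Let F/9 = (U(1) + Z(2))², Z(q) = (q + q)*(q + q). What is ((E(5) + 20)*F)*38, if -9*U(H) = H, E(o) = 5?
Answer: 19426550/9 ≈ 2.1585e+6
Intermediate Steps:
Z(q) = 4*q² (Z(q) = (2*q)*(2*q) = 4*q²)
U(H) = -H/9
F = 20449/9 (F = 9*(-⅑*1 + 4*2²)² = 9*(-⅑ + 4*4)² = 9*(-⅑ + 16)² = 9*(143/9)² = 9*(20449/81) = 20449/9 ≈ 2272.1)
((E(5) + 20)*F)*38 = ((5 + 20)*(20449/9))*38 = (25*(20449/9))*38 = (511225/9)*38 = 19426550/9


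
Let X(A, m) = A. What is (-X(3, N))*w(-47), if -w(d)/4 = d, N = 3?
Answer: -564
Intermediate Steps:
w(d) = -4*d
(-X(3, N))*w(-47) = (-1*3)*(-4*(-47)) = -3*188 = -564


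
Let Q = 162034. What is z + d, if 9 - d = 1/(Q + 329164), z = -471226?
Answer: -231460847967/491198 ≈ -4.7122e+5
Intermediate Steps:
d = 4420781/491198 (d = 9 - 1/(162034 + 329164) = 9 - 1/491198 = 4420781/491198 ≈ 9.0000)
z + d = -471226 + 4420781/491198 = -231460847967/491198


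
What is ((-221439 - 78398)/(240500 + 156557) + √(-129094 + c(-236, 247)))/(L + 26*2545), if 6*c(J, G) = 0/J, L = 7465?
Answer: -299837/29237292195 + I*√129094/73635 ≈ -1.0255e-5 + 0.0048794*I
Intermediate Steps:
c(J, G) = 0 (c(J, G) = (0/J)/6 = (⅙)*0 = 0)
((-221439 - 78398)/(240500 + 156557) + √(-129094 + c(-236, 247)))/(L + 26*2545) = ((-221439 - 78398)/(240500 + 156557) + √(-129094 + 0))/(7465 + 26*2545) = (-299837/397057 + √(-129094))/(7465 + 66170) = (-299837*1/397057 + I*√129094)/73635 = (-299837/397057 + I*√129094)*(1/73635) = -299837/29237292195 + I*√129094/73635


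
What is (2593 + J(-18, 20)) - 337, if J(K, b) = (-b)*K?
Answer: 2616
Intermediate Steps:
J(K, b) = -K*b
(2593 + J(-18, 20)) - 337 = (2593 - 1*(-18)*20) - 337 = (2593 + 360) - 337 = 2953 - 337 = 2616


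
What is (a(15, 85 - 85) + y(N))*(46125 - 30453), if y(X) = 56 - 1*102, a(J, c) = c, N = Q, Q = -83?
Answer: -720912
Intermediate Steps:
N = -83
y(X) = -46 (y(X) = 56 - 102 = -46)
(a(15, 85 - 85) + y(N))*(46125 - 30453) = ((85 - 85) - 46)*(46125 - 30453) = (0 - 46)*15672 = -46*15672 = -720912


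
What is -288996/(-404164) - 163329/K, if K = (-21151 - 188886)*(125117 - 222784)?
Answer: 1482076629198582/2072723112609839 ≈ 0.71504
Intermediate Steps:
K = 20513683679 (K = -210037*(-97667) = 20513683679)
-288996/(-404164) - 163329/K = -288996/(-404164) - 163329/20513683679 = -288996*(-1/404164) - 163329*1/20513683679 = 72249/101041 - 163329/20513683679 = 1482076629198582/2072723112609839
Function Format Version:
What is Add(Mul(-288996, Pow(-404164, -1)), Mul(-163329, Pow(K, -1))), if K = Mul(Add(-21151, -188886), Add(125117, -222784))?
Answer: Rational(1482076629198582, 2072723112609839) ≈ 0.71504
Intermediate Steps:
K = 20513683679 (K = Mul(-210037, -97667) = 20513683679)
Add(Mul(-288996, Pow(-404164, -1)), Mul(-163329, Pow(K, -1))) = Add(Mul(-288996, Pow(-404164, -1)), Mul(-163329, Pow(20513683679, -1))) = Add(Mul(-288996, Rational(-1, 404164)), Mul(-163329, Rational(1, 20513683679))) = Add(Rational(72249, 101041), Rational(-163329, 20513683679)) = Rational(1482076629198582, 2072723112609839)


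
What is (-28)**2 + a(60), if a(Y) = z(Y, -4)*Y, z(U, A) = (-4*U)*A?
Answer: 58384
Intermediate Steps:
z(U, A) = -4*A*U
a(Y) = 16*Y**2 (a(Y) = (-4*(-4)*Y)*Y = (16*Y)*Y = 16*Y**2)
(-28)**2 + a(60) = (-28)**2 + 16*60**2 = 784 + 16*3600 = 784 + 57600 = 58384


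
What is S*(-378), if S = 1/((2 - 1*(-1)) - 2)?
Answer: -378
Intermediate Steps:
S = 1 (S = 1/((2 + 1) - 2) = 1/(3 - 2) = 1/1 = 1)
S*(-378) = 1*(-378) = -378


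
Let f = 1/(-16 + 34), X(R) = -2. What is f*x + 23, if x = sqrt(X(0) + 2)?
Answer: 23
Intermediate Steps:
x = 0 (x = sqrt(-2 + 2) = sqrt(0) = 0)
f = 1/18 ≈ 0.055556
f*x + 23 = (1/18)*0 + 23 = 0 + 23 = 23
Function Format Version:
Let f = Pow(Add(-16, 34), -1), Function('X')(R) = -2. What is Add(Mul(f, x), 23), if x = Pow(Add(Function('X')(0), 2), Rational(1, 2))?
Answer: 23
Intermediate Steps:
x = 0 (x = Pow(Add(-2, 2), Rational(1, 2)) = Pow(0, Rational(1, 2)) = 0)
f = Rational(1, 18) (f = Pow(18, -1) = Rational(1, 18) ≈ 0.055556)
Add(Mul(f, x), 23) = Add(Mul(Rational(1, 18), 0), 23) = Add(0, 23) = 23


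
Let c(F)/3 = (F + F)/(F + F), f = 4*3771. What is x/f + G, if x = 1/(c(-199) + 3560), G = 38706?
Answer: 2080226566153/53744292 ≈ 38706.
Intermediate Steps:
f = 15084
c(F) = 3 (c(F) = 3*((F + F)/(F + F)) = 3*((2*F)/((2*F))) = 3*((2*F)*(1/(2*F))) = 3*1 = 3)
x = 1/3563 (x = 1/(3 + 3560) = 1/3563 ≈ 0.00028066)
x/f + G = (1/3563)/15084 + 38706 = (1/3563)*(1/15084) + 38706 = 1/53744292 + 38706 = 2080226566153/53744292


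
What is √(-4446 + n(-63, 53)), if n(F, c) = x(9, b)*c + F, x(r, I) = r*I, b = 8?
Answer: 3*I*√77 ≈ 26.325*I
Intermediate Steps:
x(r, I) = I*r
n(F, c) = F + 72*c (n(F, c) = (8*9)*c + F = 72*c + F = F + 72*c)
√(-4446 + n(-63, 53)) = √(-4446 + (-63 + 72*53)) = √(-4446 + (-63 + 3816)) = √(-4446 + 3753) = √(-693) = 3*I*√77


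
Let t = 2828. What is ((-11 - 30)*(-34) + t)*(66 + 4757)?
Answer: 20362706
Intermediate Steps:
((-11 - 30)*(-34) + t)*(66 + 4757) = ((-11 - 30)*(-34) + 2828)*(66 + 4757) = (-41*(-34) + 2828)*4823 = (1394 + 2828)*4823 = 4222*4823 = 20362706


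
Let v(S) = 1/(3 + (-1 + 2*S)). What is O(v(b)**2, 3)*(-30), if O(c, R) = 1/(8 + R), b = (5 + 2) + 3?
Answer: -30/11 ≈ -2.7273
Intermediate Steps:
b = 10 (b = 7 + 3 = 10)
v(S) = 1/(2 + 2*S)
O(v(b)**2, 3)*(-30) = -30/(8 + 3) = -30/11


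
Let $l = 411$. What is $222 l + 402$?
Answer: $91644$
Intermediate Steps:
$222 l + 402 = 222 \cdot 411 + 402 = 91242 + 402 = 91644$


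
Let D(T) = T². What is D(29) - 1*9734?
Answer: -8893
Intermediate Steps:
D(29) - 1*9734 = 29² - 1*9734 = 841 - 9734 = -8893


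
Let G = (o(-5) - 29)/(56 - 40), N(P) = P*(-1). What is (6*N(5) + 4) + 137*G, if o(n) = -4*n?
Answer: -1649/16 ≈ -103.06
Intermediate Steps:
N(P) = -P
G = -9/16 (G = (-4*(-5) - 29)/(56 - 40) = (20 - 29)/16 = -9*1/16 = -9/16 ≈ -0.56250)
(6*N(5) + 4) + 137*G = (6*(-1*5) + 4) + 137*(-9/16) = (6*(-5) + 4) - 1233/16 = (-30 + 4) - 1233/16 = -26 - 1233/16 = -1649/16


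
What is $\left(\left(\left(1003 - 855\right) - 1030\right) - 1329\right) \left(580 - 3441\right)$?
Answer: $6325671$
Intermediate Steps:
$\left(\left(\left(1003 - 855\right) - 1030\right) - 1329\right) \left(580 - 3441\right) = \left(\left(\left(1003 - 855\right) - 1030\right) - 1329\right) \left(-2861\right) = \left(\left(148 - 1030\right) - 1329\right) \left(-2861\right) = \left(-882 - 1329\right) \left(-2861\right) = \left(-2211\right) \left(-2861\right) = 6325671$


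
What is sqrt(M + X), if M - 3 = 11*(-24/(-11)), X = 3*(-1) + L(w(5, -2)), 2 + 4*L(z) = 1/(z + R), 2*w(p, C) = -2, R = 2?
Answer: sqrt(95)/2 ≈ 4.8734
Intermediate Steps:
w(p, C) = -1 (w(p, C) = (1/2)*(-2) = -1)
L(z) = -1/2 + 1/(4*(2 + z)) (L(z) = -1/2 + 1/(4*(z + 2)) = -1/2 + 1/(4*(2 + z)))
X = -13/4 (X = 3*(-1) + (-3 - 2*(-1))/(4*(2 - 1)) = -3 + (1/4)*(-3 + 2)/1 = -3 + (1/4)*1*(-1) = -3 - 1/4 = -13/4 ≈ -3.2500)
M = 27 (M = 3 + 11*(-24/(-11)) = 3 + 11*(-24*(-1/11)) = 3 + 11*(24/11) = 3 + 24 = 27)
sqrt(M + X) = sqrt(27 - 13/4) = sqrt(95/4) = sqrt(95)/2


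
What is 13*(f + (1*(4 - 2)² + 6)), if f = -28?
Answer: -234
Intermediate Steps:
13*(f + (1*(4 - 2)² + 6)) = 13*(-28 + (1*(4 - 2)² + 6)) = 13*(-28 + (1*2² + 6)) = 13*(-28 + (1*4 + 6)) = 13*(-28 + (4 + 6)) = 13*(-28 + 10) = 13*(-18) = -234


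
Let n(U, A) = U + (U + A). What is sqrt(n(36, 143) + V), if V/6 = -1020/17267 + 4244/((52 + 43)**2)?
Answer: sqrt(585159791927471)/1640365 ≈ 14.747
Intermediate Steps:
V = 384453888/155834675 (V = 6*(-1020/17267 + 4244/((52 + 43)**2)) = 6*(-1020*1/17267 + 4244/(95**2)) = 6*(-1020/17267 + 4244/9025) = 6*(64075648/155834675) = 384453888/155834675 ≈ 2.4671)
n(U, A) = A + 2*U (n(U, A) = U + (A + U) = A + 2*U)
sqrt(n(36, 143) + V) = sqrt((143 + 2*36) + 384453888/155834675) = sqrt((143 + 72) + 384453888/155834675) = sqrt(215 + 384453888/155834675) = sqrt(33888909013/155834675) = sqrt(585159791927471)/1640365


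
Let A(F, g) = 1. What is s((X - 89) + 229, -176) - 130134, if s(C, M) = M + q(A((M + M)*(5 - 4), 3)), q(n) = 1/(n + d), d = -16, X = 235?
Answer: -1954651/15 ≈ -1.3031e+5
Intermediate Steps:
q(n) = 1/(-16 + n) (q(n) = 1/(n - 16) = 1/(-16 + n))
s(C, M) = -1/15 + M (s(C, M) = M + 1/(-16 + 1) = M + 1/(-15) = M - 1/15 = -1/15 + M)
s((X - 89) + 229, -176) - 130134 = (-1/15 - 176) - 130134 = -2641/15 - 130134 = -1954651/15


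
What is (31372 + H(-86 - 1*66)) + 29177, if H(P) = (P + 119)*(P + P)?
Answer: 70581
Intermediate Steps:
H(P) = 2*P*(119 + P) (H(P) = (119 + P)*(2*P) = 2*P*(119 + P))
(31372 + H(-86 - 1*66)) + 29177 = (31372 + 2*(-86 - 1*66)*(119 + (-86 - 1*66))) + 29177 = (31372 + 2*(-86 - 66)*(119 + (-86 - 66))) + 29177 = (31372 + 2*(-152)*(119 - 152)) + 29177 = (31372 + 2*(-152)*(-33)) + 29177 = (31372 + 10032) + 29177 = 41404 + 29177 = 70581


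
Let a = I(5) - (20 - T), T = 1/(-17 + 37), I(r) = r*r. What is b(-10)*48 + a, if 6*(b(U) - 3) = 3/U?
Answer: 2933/20 ≈ 146.65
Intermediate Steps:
I(r) = r²
T = 1/20 ≈ 0.050000
a = 101/20 (a = 5² - (20 - 1*1/20) = 25 - (20 - 1/20) = 25 - 1*399/20 = 25 - 399/20 = 101/20 ≈ 5.0500)
b(U) = 3 + 1/(2*U) (b(U) = 3 + (3/U)/6 = 3 + 1/(2*U))
b(-10)*48 + a = (3 + (½)/(-10))*48 + 101/20 = (3 + (½)*(-⅒))*48 + 101/20 = (3 - 1/20)*48 + 101/20 = (59/20)*48 + 101/20 = 708/5 + 101/20 = 2933/20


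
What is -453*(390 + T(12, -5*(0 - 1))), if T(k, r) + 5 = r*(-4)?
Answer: -165345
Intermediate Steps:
T(k, r) = -5 - 4*r (T(k, r) = -5 + r*(-4) = -5 - 4*r)
-453*(390 + T(12, -5*(0 - 1))) = -453*(390 + (-5 - (-20)*(0 - 1))) = -453*(390 + (-5 - (-20)*(-1))) = -453*(390 + (-5 - 4*5)) = -453*(390 + (-5 - 20)) = -453*(390 - 25) = -453*365 = -165345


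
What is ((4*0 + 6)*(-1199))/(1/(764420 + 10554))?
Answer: -5575162956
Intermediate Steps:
((4*0 + 6)*(-1199))/(1/(764420 + 10554)) = ((0 + 6)*(-1199))/(1/774974) = (6*(-1199))/(1/774974) = -7194*774974 = -5575162956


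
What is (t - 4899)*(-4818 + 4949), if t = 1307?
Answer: -470552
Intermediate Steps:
(t - 4899)*(-4818 + 4949) = (1307 - 4899)*(-4818 + 4949) = -3592*131 = -470552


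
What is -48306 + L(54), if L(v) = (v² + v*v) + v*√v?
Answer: -42474 + 162*√6 ≈ -42077.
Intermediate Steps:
L(v) = v^(3/2) + 2*v² (L(v) = (v² + v²) + v^(3/2) = 2*v² + v^(3/2) = v^(3/2) + 2*v²)
-48306 + L(54) = -48306 + (54^(3/2) + 2*54²) = -48306 + (162*√6 + 2*2916) = -48306 + (162*√6 + 5832) = -48306 + (5832 + 162*√6) = -42474 + 162*√6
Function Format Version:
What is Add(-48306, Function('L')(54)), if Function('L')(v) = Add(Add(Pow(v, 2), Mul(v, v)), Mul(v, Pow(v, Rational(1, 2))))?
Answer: Add(-42474, Mul(162, Pow(6, Rational(1, 2)))) ≈ -42077.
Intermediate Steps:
Function('L')(v) = Add(Pow(v, Rational(3, 2)), Mul(2, Pow(v, 2))) (Function('L')(v) = Add(Add(Pow(v, 2), Pow(v, 2)), Pow(v, Rational(3, 2))) = Add(Mul(2, Pow(v, 2)), Pow(v, Rational(3, 2))) = Add(Pow(v, Rational(3, 2)), Mul(2, Pow(v, 2))))
Add(-48306, Function('L')(54)) = Add(-48306, Add(Pow(54, Rational(3, 2)), Mul(2, Pow(54, 2)))) = Add(-48306, Add(Mul(162, Pow(6, Rational(1, 2))), Mul(2, 2916))) = Add(-48306, Add(Mul(162, Pow(6, Rational(1, 2))), 5832)) = Add(-48306, Add(5832, Mul(162, Pow(6, Rational(1, 2))))) = Add(-42474, Mul(162, Pow(6, Rational(1, 2))))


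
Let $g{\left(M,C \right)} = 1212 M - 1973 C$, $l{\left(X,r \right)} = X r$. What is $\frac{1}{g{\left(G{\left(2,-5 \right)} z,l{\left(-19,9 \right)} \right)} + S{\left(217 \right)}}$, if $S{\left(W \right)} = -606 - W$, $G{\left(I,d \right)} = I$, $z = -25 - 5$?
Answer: $\frac{1}{263840} \approx 3.7902 \cdot 10^{-6}$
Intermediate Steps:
$z = -30$
$g{\left(M,C \right)} = - 1973 C + 1212 M$
$\frac{1}{g{\left(G{\left(2,-5 \right)} z,l{\left(-19,9 \right)} \right)} + S{\left(217 \right)}} = \frac{1}{\left(- 1973 \left(\left(-19\right) 9\right) + 1212 \cdot 2 \left(-30\right)\right) - 823} = \frac{1}{\left(\left(-1973\right) \left(-171\right) + 1212 \left(-60\right)\right) - 823} = \frac{1}{\left(337383 - 72720\right) - 823} = \frac{1}{264663 - 823} = \frac{1}{263840}$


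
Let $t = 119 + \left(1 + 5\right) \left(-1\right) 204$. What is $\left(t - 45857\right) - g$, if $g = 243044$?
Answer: $-290006$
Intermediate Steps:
$t = -1105$ ($t = 119 + 6 \left(-1\right) 204 = 119 - 1224 = -1105$)
$\left(t - 45857\right) - g = \left(-1105 - 45857\right) - 243044 = -46962 - 243044 = -290006$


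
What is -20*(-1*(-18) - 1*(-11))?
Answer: -580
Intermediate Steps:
-20*(-1*(-18) - 1*(-11)) = -20*(18 + 11) = -20*29 = -580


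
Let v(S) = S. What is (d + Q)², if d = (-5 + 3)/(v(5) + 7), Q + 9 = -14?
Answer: 19321/36 ≈ 536.69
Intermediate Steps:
Q = -23 (Q = -9 - 14 = -23)
d = -⅙ (d = (-5 + 3)/(5 + 7) = -2/12 = -2*1/12 = -⅙ ≈ -0.16667)
(d + Q)² = (-⅙ - 23)² = (-139/6)² = 19321/36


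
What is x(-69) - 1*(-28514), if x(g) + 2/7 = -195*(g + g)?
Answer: 387966/7 ≈ 55424.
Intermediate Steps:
x(g) = -2/7 - 390*g (x(g) = -2/7 - 195*(g + g) = -2/7 - 390*g)
x(-69) - 1*(-28514) = (-2/7 - 390*(-69)) - 1*(-28514) = (-2/7 + 26910) + 28514 = 188368/7 + 28514 = 387966/7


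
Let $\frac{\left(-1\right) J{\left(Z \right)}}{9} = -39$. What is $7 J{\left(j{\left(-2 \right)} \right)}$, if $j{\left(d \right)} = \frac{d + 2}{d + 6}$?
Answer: $2457$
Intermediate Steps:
$j{\left(d \right)} = \frac{2 + d}{6 + d}$
$J{\left(Z \right)} = 351$ ($J{\left(Z \right)} = \left(-9\right) \left(-39\right) = 351$)
$7 J{\left(j{\left(-2 \right)} \right)} = 7 \cdot 351 = 2457$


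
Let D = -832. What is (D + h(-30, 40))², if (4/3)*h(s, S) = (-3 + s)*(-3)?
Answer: 9186961/16 ≈ 5.7419e+5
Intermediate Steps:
h(s, S) = 27/4 - 9*s/4 (h(s, S) = 3*((-3 + s)*(-3))/4 = 3*(9 - 3*s)/4 = 27/4 - 9*s/4)
(D + h(-30, 40))² = (-832 + (27/4 - 9/4*(-30)))² = (-832 + (27/4 + 135/2))² = (-832 + 297/4)² = (-3031/4)² = 9186961/16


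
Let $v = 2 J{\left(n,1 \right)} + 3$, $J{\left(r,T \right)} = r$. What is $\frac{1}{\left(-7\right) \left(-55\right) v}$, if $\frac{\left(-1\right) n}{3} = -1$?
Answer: $\frac{1}{3465} \approx 0.0002886$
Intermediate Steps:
$n = 3$ ($n = \left(-3\right) \left(-1\right) = 3$)
$v = 9$ ($v = 2 \cdot 3 + 3 = 6 + 3 = 9$)
$\frac{1}{\left(-7\right) \left(-55\right) v} = \frac{1}{\left(-7\right) \left(-55\right) 9} = \frac{1}{385 \cdot 9} = \frac{1}{3465}$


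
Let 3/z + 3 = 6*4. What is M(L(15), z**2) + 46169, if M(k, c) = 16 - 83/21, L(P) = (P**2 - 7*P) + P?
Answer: 969802/21 ≈ 46181.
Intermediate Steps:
z = 1/7 (z = 3/(-3 + 6*4) = 3/(-3 + 24) = 3/21 = 3*(1/21) = 1/7 ≈ 0.14286)
L(P) = P**2 - 6*P
M(k, c) = 253/21 (M(k, c) = 16 - 83*1/21 = 16 - 83/21 = 253/21)
M(L(15), z**2) + 46169 = 253/21 + 46169 = 969802/21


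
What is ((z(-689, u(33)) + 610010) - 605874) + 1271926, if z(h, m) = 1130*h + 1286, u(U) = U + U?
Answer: 498778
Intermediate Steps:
u(U) = 2*U
z(h, m) = 1286 + 1130*h
((z(-689, u(33)) + 610010) - 605874) + 1271926 = (((1286 + 1130*(-689)) + 610010) - 605874) + 1271926 = (((1286 - 778570) + 610010) - 605874) + 1271926 = ((-777284 + 610010) - 605874) + 1271926 = (-167274 - 605874) + 1271926 = -773148 + 1271926 = 498778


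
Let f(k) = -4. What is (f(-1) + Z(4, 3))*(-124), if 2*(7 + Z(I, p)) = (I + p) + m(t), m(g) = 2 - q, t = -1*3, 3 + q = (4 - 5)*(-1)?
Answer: 682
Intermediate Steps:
q = -2 (q = -3 + (4 - 5)*(-1) = -3 - 1*(-1) = -3 + 1 = -2)
t = -3
m(g) = 4 (m(g) = 2 - 1*(-2) = 2 + 2 = 4)
Z(I, p) = -5 + I/2 + p/2 (Z(I, p) = -7 + ((I + p) + 4)/2 = -7 + (4 + I + p)/2 = -7 + (2 + I/2 + p/2) = -5 + I/2 + p/2)
(f(-1) + Z(4, 3))*(-124) = (-4 + (-5 + (½)*4 + (½)*3))*(-124) = (-4 + (-5 + 2 + 3/2))*(-124) = (-4 - 3/2)*(-124) = -11/2*(-124) = 682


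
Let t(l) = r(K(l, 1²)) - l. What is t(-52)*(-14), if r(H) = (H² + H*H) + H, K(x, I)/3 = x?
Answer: -679952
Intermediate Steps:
K(x, I) = 3*x
r(H) = H + 2*H² (r(H) = (H² + H²) + H = 2*H² + H = H + 2*H²)
t(l) = -l + 3*l*(1 + 6*l) (t(l) = (3*l)*(1 + 2*(3*l)) - l = (3*l)*(1 + 6*l) - l = 3*l*(1 + 6*l) - l = -l + 3*l*(1 + 6*l))
t(-52)*(-14) = (2*(-52)*(1 + 9*(-52)))*(-14) = (2*(-52)*(1 - 468))*(-14) = (2*(-52)*(-467))*(-14) = 48568*(-14) = -679952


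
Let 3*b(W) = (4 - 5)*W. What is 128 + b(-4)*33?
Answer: 172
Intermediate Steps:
b(W) = -W/3 (b(W) = ((4 - 5)*W)/3 = (-W)/3 = -W/3)
128 + b(-4)*33 = 128 - ⅓*(-4)*33 = 128 + (4/3)*33 = 128 + 44 = 172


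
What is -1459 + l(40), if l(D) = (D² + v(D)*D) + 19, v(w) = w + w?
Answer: 3360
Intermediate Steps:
v(w) = 2*w
l(D) = 19 + 3*D² (l(D) = (D² + (2*D)*D) + 19 = (D² + 2*D²) + 19 = 3*D² + 19 = 19 + 3*D²)
-1459 + l(40) = -1459 + (19 + 3*40²) = -1459 + (19 + 3*1600) = -1459 + (19 + 4800) = -1459 + 4819 = 3360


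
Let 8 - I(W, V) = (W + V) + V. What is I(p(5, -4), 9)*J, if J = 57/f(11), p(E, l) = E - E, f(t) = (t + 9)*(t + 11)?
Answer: -57/44 ≈ -1.2955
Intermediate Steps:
f(t) = (9 + t)*(11 + t)
p(E, l) = 0
I(W, V) = 8 - W - 2*V (I(W, V) = 8 - ((W + V) + V) = 8 - ((V + W) + V) = 8 - (W + 2*V) = 8 + (-W - 2*V) = 8 - W - 2*V)
J = 57/440 (J = 57/(99 + 11² + 20*11) = 57/(99 + 121 + 220) = 57/440 ≈ 0.12955)
I(p(5, -4), 9)*J = (8 - 1*0 - 2*9)*(57/440) = (8 + 0 - 18)*(57/440) = -10*57/440 = -57/44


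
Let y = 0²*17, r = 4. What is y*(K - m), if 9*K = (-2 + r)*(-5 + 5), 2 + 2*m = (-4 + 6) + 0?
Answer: 0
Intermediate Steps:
m = 0 (m = -1 + ((-4 + 6) + 0)/2 = -1 + (2 + 0)/2 = -1 + (½)*2 = -1 + 1 = 0)
K = 0 (K = ((-2 + 4)*(-5 + 5))/9 = (2*0)/9 = (⅑)*0 = 0)
y = 0 (y = 0*17 = 0)
y*(K - m) = 0*(0 - 1*0) = 0*(0 + 0) = 0*0 = 0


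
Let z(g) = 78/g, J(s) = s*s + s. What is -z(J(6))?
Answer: -13/7 ≈ -1.8571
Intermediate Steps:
J(s) = s + s² (J(s) = s² + s = s + s²)
-z(J(6)) = -78/(6*(1 + 6)) = -78/(6*7) = -78/42 = -1*13/7 = -13/7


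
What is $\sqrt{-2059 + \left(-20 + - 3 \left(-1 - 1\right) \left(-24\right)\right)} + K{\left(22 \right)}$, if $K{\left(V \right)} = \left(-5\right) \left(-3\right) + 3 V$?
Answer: $81 + 3 i \sqrt{247} \approx 81.0 + 47.149 i$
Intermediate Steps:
$K{\left(V \right)} = 15 + 3 V$
$\sqrt{-2059 + \left(-20 + - 3 \left(-1 - 1\right) \left(-24\right)\right)} + K{\left(22 \right)} = \sqrt{-2059 + \left(-20 + - 3 \left(-1 - 1\right) \left(-24\right)\right)} + \left(15 + 3 \cdot 22\right) = \sqrt{-2059 + \left(-20 + \left(-3\right) \left(-2\right) \left(-24\right)\right)} + \left(15 + 66\right) = \sqrt{-2059 + \left(-20 + 6 \left(-24\right)\right)} + 81 = \sqrt{-2059 - 164} + 81 = \sqrt{-2223} + 81 = 3 i \sqrt{247} + 81 = 81 + 3 i \sqrt{247}$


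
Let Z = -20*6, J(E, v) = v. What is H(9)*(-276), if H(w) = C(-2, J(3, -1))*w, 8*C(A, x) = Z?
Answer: 37260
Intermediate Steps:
Z = -120 (Z = -5*24 = -120)
C(A, x) = -15 (C(A, x) = (⅛)*(-120) = -15)
H(w) = -15*w
H(9)*(-276) = -15*9*(-276) = -135*(-276) = 37260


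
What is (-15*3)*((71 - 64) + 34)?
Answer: -1845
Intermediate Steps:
(-15*3)*((71 - 64) + 34) = -45*(7 + 34) = -45*41 = -1845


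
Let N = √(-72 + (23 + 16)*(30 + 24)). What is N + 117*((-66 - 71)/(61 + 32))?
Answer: -5343/31 + 3*√226 ≈ -127.26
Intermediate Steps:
N = 3*√226 (N = √(-72 + 39*54) = √(-72 + 2106) = √2034 = 3*√226 ≈ 45.100)
N + 117*((-66 - 71)/(61 + 32)) = 3*√226 + 117*((-66 - 71)/(61 + 32)) = 3*√226 + 117*(-137/93) = 3*√226 - 5343/31 = -5343/31 + 3*√226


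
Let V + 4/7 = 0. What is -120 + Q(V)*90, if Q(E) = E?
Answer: -1200/7 ≈ -171.43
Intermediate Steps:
V = -4/7 (V = -4/7 + 0 = -4/7 ≈ -0.57143)
-120 + Q(V)*90 = -120 - 4/7*90 = -120 - 360/7 = -1200/7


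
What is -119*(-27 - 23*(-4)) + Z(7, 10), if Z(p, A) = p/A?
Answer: -77343/10 ≈ -7734.3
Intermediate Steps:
-119*(-27 - 23*(-4)) + Z(7, 10) = -119*(-27 - 23*(-4)) + 7/10 = -119*(-27 + 92) + 7*(⅒) = -119*65 + 7/10 = -7735 + 7/10 = -77343/10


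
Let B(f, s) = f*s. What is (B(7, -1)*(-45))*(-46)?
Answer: -14490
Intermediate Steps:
(B(7, -1)*(-45))*(-46) = ((7*(-1))*(-45))*(-46) = -7*(-45)*(-46) = 315*(-46) = -14490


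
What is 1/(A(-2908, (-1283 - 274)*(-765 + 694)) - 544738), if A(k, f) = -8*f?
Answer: -1/1429114 ≈ -6.9973e-7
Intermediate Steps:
1/(A(-2908, (-1283 - 274)*(-765 + 694)) - 544738) = 1/(-8*(-1283 - 274)*(-765 + 694) - 544738) = 1/(-(-12456)*(-71) - 544738) = 1/(-8*110547 - 544738) = 1/(-884376 - 544738) = 1/(-1429114) = -1/1429114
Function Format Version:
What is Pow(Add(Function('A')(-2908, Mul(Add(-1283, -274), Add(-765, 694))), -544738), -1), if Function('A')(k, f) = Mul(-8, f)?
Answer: Rational(-1, 1429114) ≈ -6.9973e-7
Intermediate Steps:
Pow(Add(Function('A')(-2908, Mul(Add(-1283, -274), Add(-765, 694))), -544738), -1) = Pow(Add(Mul(-8, Mul(Add(-1283, -274), Add(-765, 694))), -544738), -1) = Pow(Add(Mul(-8, Mul(-1557, -71)), -544738), -1) = Pow(Add(Mul(-8, 110547), -544738), -1) = Pow(Add(-884376, -544738), -1) = Pow(-1429114, -1) = Rational(-1, 1429114)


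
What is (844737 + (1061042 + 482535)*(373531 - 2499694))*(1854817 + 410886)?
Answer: -7435800390119810742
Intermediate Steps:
(844737 + (1061042 + 482535)*(373531 - 2499694))*(1854817 + 410886) = (844737 + 1543577*(-2126163))*2265703 = (844737 - 3281896305051)*2265703 = -3281895460314*2265703 = -7435800390119810742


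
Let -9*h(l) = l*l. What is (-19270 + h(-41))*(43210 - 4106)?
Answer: -6847540544/9 ≈ -7.6084e+8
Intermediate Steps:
h(l) = -l²/9 (h(l) = -l*l/9 = -l²/9)
(-19270 + h(-41))*(43210 - 4106) = (-19270 - ⅑*(-41)²)*(43210 - 4106) = (-19270 - ⅑*1681)*39104 = (-19270 - 1681/9)*39104 = -175111/9*39104 = -6847540544/9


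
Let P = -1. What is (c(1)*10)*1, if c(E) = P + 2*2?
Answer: 30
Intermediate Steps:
c(E) = 3 (c(E) = -1 + 2*2 = -1 + 4 = 3)
(c(1)*10)*1 = (3*10)*1 = 30*1 = 30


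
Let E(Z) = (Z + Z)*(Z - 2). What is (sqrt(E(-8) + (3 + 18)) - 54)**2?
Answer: (54 - sqrt(181))**2 ≈ 1644.0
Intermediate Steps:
E(Z) = 2*Z*(-2 + Z) (E(Z) = (2*Z)*(-2 + Z) = 2*Z*(-2 + Z))
(sqrt(E(-8) + (3 + 18)) - 54)**2 = (sqrt(2*(-8)*(-2 - 8) + (3 + 18)) - 54)**2 = (sqrt(2*(-8)*(-10) + 21) - 54)**2 = (sqrt(160 + 21) - 54)**2 = (sqrt(181) - 54)**2 = (-54 + sqrt(181))**2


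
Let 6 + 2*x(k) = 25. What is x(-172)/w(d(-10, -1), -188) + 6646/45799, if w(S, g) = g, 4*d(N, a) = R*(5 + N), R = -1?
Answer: 1628715/17220424 ≈ 0.094580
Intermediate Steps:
d(N, a) = -5/4 - N/4 (d(N, a) = (-(5 + N))/4 = (-5 - N)/4 = -5/4 - N/4)
x(k) = 19/2 (x(k) = -3 + (½)*25 = -3 + 25/2 = 19/2)
x(-172)/w(d(-10, -1), -188) + 6646/45799 = (19/2)/(-188) + 6646/45799 = (19/2)*(-1/188) + 6646*(1/45799) = -19/376 + 6646/45799 = 1628715/17220424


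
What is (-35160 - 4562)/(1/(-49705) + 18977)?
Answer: -987191005/471625892 ≈ -2.0932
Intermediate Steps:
(-35160 - 4562)/(1/(-49705) + 18977) = -39722/(-1/49705 + 18977) = -39722/943251784/49705 = -39722*49705/943251784 = -987191005/471625892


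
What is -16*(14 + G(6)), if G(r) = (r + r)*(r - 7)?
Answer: -32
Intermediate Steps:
G(r) = 2*r*(-7 + r) (G(r) = (2*r)*(-7 + r) = 2*r*(-7 + r))
-16*(14 + G(6)) = -16*(14 + 2*6*(-7 + 6)) = -16*(14 + 2*6*(-1)) = -16*(14 - 12) = -16*2 = -32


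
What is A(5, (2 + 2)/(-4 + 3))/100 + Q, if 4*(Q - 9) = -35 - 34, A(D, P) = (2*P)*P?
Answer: -793/100 ≈ -7.9300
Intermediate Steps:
A(D, P) = 2*P²
Q = -33/4 (Q = 9 + (-35 - 34)/4 = 9 + (¼)*(-69) = 9 - 69/4 = -33/4 ≈ -8.2500)
A(5, (2 + 2)/(-4 + 3))/100 + Q = (2*((2 + 2)/(-4 + 3))²)/100 - 33/4 = (2*(4/(-1))²)*(1/100) - 33/4 = (2*(4*(-1))²)*(1/100) - 33/4 = (2*(-4)²)*(1/100) - 33/4 = (2*16)*(1/100) - 33/4 = 32*(1/100) - 33/4 = 8/25 - 33/4 = -793/100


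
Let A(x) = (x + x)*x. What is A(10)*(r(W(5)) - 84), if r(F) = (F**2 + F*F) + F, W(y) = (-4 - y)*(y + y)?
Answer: 3205200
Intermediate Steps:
A(x) = 2*x**2 (A(x) = (2*x)*x = 2*x**2)
W(y) = 2*y*(-4 - y) (W(y) = (-4 - y)*(2*y) = 2*y*(-4 - y))
r(F) = F + 2*F**2 (r(F) = (F**2 + F**2) + F = 2*F**2 + F = F + 2*F**2)
A(10)*(r(W(5)) - 84) = (2*10**2)*((-2*5*(4 + 5))*(1 + 2*(-2*5*(4 + 5))) - 84) = (2*100)*((-2*5*9)*(1 + 2*(-2*5*9)) - 84) = 200*(-90*(1 + 2*(-90)) - 84) = 200*(-90*(1 - 180) - 84) = 200*(-90*(-179) - 84) = 200*(16110 - 84) = 200*16026 = 3205200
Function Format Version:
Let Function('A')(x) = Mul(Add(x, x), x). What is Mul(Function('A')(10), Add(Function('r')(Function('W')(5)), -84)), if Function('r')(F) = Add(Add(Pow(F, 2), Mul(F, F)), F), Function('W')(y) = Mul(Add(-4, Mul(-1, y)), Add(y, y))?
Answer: 3205200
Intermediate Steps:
Function('A')(x) = Mul(2, Pow(x, 2)) (Function('A')(x) = Mul(Mul(2, x), x) = Mul(2, Pow(x, 2)))
Function('W')(y) = Mul(2, y, Add(-4, Mul(-1, y))) (Function('W')(y) = Mul(Add(-4, Mul(-1, y)), Mul(2, y)) = Mul(2, y, Add(-4, Mul(-1, y))))
Function('r')(F) = Add(F, Mul(2, Pow(F, 2))) (Function('r')(F) = Add(Add(Pow(F, 2), Pow(F, 2)), F) = Add(Mul(2, Pow(F, 2)), F) = Add(F, Mul(2, Pow(F, 2))))
Mul(Function('A')(10), Add(Function('r')(Function('W')(5)), -84)) = Mul(Mul(2, Pow(10, 2)), Add(Mul(Mul(-2, 5, Add(4, 5)), Add(1, Mul(2, Mul(-2, 5, Add(4, 5))))), -84)) = Mul(Mul(2, 100), Add(Mul(Mul(-2, 5, 9), Add(1, Mul(2, Mul(-2, 5, 9)))), -84)) = Mul(200, Add(Mul(-90, Add(1, Mul(2, -90))), -84)) = Mul(200, Add(Mul(-90, Add(1, -180)), -84)) = Mul(200, Add(Mul(-90, -179), -84)) = Mul(200, Add(16110, -84)) = Mul(200, 16026) = 3205200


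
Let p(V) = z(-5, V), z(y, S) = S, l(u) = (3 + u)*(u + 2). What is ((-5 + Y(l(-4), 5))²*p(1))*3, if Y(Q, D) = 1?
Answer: 48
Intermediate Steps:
l(u) = (2 + u)*(3 + u) (l(u) = (3 + u)*(2 + u) = (2 + u)*(3 + u))
p(V) = V
((-5 + Y(l(-4), 5))²*p(1))*3 = ((-5 + 1)²*1)*3 = ((-4)²*1)*3 = (16*1)*3 = 16*3 = 48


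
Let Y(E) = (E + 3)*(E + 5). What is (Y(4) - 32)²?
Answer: 961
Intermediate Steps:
Y(E) = (3 + E)*(5 + E)
(Y(4) - 32)² = ((15 + 4² + 8*4) - 32)² = ((15 + 16 + 32) - 32)² = (63 - 32)² = 31² = 961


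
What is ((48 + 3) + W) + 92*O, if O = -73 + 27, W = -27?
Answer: -4208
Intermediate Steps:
O = -46
((48 + 3) + W) + 92*O = ((48 + 3) - 27) + 92*(-46) = (51 - 27) - 4232 = 24 - 4232 = -4208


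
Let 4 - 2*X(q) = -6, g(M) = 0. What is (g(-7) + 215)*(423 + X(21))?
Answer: 92020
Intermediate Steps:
X(q) = 5 (X(q) = 2 - 1/2*(-6) = 2 + 3 = 5)
(g(-7) + 215)*(423 + X(21)) = (0 + 215)*(423 + 5) = 215*428 = 92020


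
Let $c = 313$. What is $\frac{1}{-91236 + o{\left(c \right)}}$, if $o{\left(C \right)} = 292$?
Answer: $- \frac{1}{90944} \approx -1.0996 \cdot 10^{-5}$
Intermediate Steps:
$\frac{1}{-91236 + o{\left(c \right)}} = \frac{1}{-91236 + 292} = \frac{1}{-90944} = - \frac{1}{90944}$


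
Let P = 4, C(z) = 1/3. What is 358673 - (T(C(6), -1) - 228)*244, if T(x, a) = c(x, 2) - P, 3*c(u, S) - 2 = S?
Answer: 1244867/3 ≈ 4.1496e+5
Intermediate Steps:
C(z) = 1/3
c(u, S) = 2/3 + S/3
T(x, a) = -8/3 (T(x, a) = (2/3 + (1/3)*2) - 1*4 = (2/3 + 2/3) - 4 = 4/3 - 4 = -8/3)
358673 - (T(C(6), -1) - 228)*244 = 358673 - (-8/3 - 228)*244 = 358673 - (-692)*244/3 = 358673 - 1*(-168848/3) = 358673 + 168848/3 = 1244867/3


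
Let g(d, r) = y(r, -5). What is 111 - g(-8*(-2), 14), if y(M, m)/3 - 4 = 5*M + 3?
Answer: -120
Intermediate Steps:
y(M, m) = 21 + 15*M (y(M, m) = 12 + 3*(5*M + 3) = 12 + 3*(3 + 5*M) = 12 + (9 + 15*M) = 21 + 15*M)
g(d, r) = 21 + 15*r
111 - g(-8*(-2), 14) = 111 - (21 + 15*14) = 111 - (21 + 210) = 111 - 1*231 = 111 - 231 = -120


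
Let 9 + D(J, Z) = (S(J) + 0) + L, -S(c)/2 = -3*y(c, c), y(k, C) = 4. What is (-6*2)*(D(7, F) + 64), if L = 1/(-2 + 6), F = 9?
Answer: -951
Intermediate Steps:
L = ¼ (L = 1/4 = ¼ ≈ 0.25000)
S(c) = 24 (S(c) = -(-6)*4 = -2*(-12) = 24)
D(J, Z) = 61/4 (D(J, Z) = -9 + ((24 + 0) + ¼) = -9 + (24 + ¼) = -9 + 97/4 = 61/4)
(-6*2)*(D(7, F) + 64) = (-6*2)*(61/4 + 64) = -12*317/4 = -951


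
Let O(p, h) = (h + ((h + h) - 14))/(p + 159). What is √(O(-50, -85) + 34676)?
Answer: 3*√45772915/109 ≈ 186.21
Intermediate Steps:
O(p, h) = (-14 + 3*h)/(159 + p) (O(p, h) = (h + (2*h - 14))/(159 + p) = (h + (-14 + 2*h))/(159 + p) = (-14 + 3*h)/(159 + p))
√(O(-50, -85) + 34676) = √((-14 + 3*(-85))/(159 - 50) + 34676) = √((-14 - 255)/109 + 34676) = √((1/109)*(-269) + 34676) = √(-269/109 + 34676) = √(3779415/109) = 3*√45772915/109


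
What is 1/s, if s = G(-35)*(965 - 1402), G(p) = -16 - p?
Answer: -1/8303 ≈ -0.00012044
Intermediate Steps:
s = -8303 (s = (-16 - 1*(-35))*(965 - 1402) = (-16 + 35)*(-437) = 19*(-437) = -8303)
1/s = 1/(-8303) = -1/8303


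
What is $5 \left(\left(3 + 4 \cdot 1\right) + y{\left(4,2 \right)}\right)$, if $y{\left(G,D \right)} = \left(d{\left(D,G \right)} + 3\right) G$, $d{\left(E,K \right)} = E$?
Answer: $135$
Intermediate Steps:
$y{\left(G,D \right)} = G \left(3 + D\right)$ ($y{\left(G,D \right)} = \left(D + 3\right) G = \left(3 + D\right) G = G \left(3 + D\right)$)
$5 \left(\left(3 + 4 \cdot 1\right) + y{\left(4,2 \right)}\right) = 5 \left(\left(3 + 4 \cdot 1\right) + 4 \left(3 + 2\right)\right) = 5 \left(\left(3 + 4\right) + 4 \cdot 5\right) = 5 \left(7 + 20\right) = 5 \cdot 27 = 135$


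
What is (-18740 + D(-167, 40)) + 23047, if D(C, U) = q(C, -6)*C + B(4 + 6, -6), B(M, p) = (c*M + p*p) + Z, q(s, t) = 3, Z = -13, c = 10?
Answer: 3929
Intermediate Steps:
B(M, p) = -13 + p² + 10*M (B(M, p) = (10*M + p*p) - 13 = (10*M + p²) - 13 = (p² + 10*M) - 13 = -13 + p² + 10*M)
D(C, U) = 123 + 3*C (D(C, U) = 3*C + (-13 + (-6)² + 10*(4 + 6)) = 3*C + (-13 + 36 + 10*10) = 3*C + (-13 + 36 + 100) = 3*C + 123 = 123 + 3*C)
(-18740 + D(-167, 40)) + 23047 = (-18740 + (123 + 3*(-167))) + 23047 = (-18740 + (123 - 501)) + 23047 = (-18740 - 378) + 23047 = -19118 + 23047 = 3929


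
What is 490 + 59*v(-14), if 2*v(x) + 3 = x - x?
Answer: 803/2 ≈ 401.50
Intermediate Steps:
v(x) = -3/2 (v(x) = -3/2 + (x - x)/2 = -3/2 + (1/2)*0 = -3/2 + 0 = -3/2)
490 + 59*v(-14) = 490 + 59*(-3/2) = 490 - 177/2 = 803/2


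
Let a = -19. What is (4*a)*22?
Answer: -1672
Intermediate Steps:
(4*a)*22 = (4*(-19))*22 = -76*22 = -1672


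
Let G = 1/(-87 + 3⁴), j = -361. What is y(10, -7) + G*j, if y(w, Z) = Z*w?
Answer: -59/6 ≈ -9.8333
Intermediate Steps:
G = -⅙ (G = 1/(-87 + 81) = 1/(-6) = -⅙ ≈ -0.16667)
y(10, -7) + G*j = -7*10 - ⅙*(-361) = -70 + 361/6 = -59/6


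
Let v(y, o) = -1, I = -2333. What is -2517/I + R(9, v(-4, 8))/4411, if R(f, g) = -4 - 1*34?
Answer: 11013833/10290863 ≈ 1.0703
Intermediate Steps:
R(f, g) = -38 (R(f, g) = -4 - 34 = -38)
-2517/I + R(9, v(-4, 8))/4411 = -2517/(-2333) - 38/4411 = -2517*(-1/2333) - 38*1/4411 = 2517/2333 - 38/4411 = 11013833/10290863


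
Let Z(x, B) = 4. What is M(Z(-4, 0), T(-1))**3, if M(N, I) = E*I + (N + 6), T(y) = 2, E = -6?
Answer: -8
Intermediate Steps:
M(N, I) = 6 + N - 6*I (M(N, I) = -6*I + (N + 6) = -6*I + (6 + N) = 6 + N - 6*I)
M(Z(-4, 0), T(-1))**3 = (6 + 4 - 6*2)**3 = (6 + 4 - 12)**3 = (-2)**3 = -8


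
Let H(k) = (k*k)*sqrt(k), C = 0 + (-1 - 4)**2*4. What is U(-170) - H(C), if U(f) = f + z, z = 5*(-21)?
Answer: -100275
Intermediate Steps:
z = -105
C = 100 (C = 0 + (-5)**2*4 = 0 + 25*4 = 0 + 100 = 100)
H(k) = k**(5/2) (H(k) = k**2*sqrt(k) = k**(5/2))
U(f) = -105 + f (U(f) = f - 105 = -105 + f)
U(-170) - H(C) = (-105 - 170) - 100**(5/2) = -275 - 1*100000 = -275 - 100000 = -100275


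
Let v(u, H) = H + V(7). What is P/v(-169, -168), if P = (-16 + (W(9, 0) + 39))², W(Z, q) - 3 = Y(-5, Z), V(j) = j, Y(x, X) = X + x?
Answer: -900/161 ≈ -5.5901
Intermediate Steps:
W(Z, q) = -2 + Z (W(Z, q) = 3 + (Z - 5) = 3 + (-5 + Z) = -2 + Z)
v(u, H) = 7 + H (v(u, H) = H + 7 = 7 + H)
P = 900 (P = (-16 + ((-2 + 9) + 39))² = (-16 + (7 + 39))² = (-16 + 46)² = 30² = 900)
P/v(-169, -168) = 900/(7 - 168) = 900/(-161) = 900*(-1/161) = -900/161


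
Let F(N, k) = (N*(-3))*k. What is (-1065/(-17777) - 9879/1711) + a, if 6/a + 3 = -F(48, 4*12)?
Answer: -13799762890/2415485429 ≈ -5.7130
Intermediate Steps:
F(N, k) = -3*N*k (F(N, k) = (-3*N)*k = -3*N*k)
a = 2/2303 (a = 6/(-3 - (-3)*48*4*12) = 6/(-3 - (-3)*48*48) = 6/(-3 - 1*(-6912)) = 6/(-3 + 6912) = 6/6909 = 6*(1/6909) = 2/2303 ≈ 0.00086843)
(-1065/(-17777) - 9879/1711) + a = (-1065/(-17777) - 9879/1711) + 2/2303 = (-1065*(-1/17777) - 9879*1/1711) + 2/2303 = (1065/17777 - 9879/1711) + 2/2303 = -5992992/1048843 + 2/2303 = -13799762890/2415485429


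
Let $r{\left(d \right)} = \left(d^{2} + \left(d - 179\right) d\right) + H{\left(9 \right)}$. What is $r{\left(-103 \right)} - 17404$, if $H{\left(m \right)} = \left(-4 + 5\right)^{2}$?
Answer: $22252$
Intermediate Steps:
$H{\left(m \right)} = 1$ ($H{\left(m \right)} = 1^{2} = 1$)
$r{\left(d \right)} = 1 + d^{2} + d \left(-179 + d\right)$ ($r{\left(d \right)} = \left(d^{2} + \left(d - 179\right) d\right) + 1 = \left(d^{2} + \left(-179 + d\right) d\right) + 1 = \left(d^{2} + d \left(-179 + d\right)\right) + 1 = 1 + d^{2} + d \left(-179 + d\right)$)
$r{\left(-103 \right)} - 17404 = \left(1 - -18437 + 2 \left(-103\right)^{2}\right) - 17404 = \left(1 + 18437 + 2 \cdot 10609\right) - 17404 = \left(1 + 18437 + 21218\right) - 17404 = 39656 - 17404 = 22252$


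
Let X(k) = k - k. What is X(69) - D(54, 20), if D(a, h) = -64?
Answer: 64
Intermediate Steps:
X(k) = 0
X(69) - D(54, 20) = 0 - 1*(-64) = 0 + 64 = 64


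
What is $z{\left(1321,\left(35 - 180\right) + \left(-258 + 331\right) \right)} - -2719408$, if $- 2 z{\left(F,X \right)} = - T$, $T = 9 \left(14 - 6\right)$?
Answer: $2719444$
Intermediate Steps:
$T = 72$ ($T = 9 \cdot 8 = 72$)
$z{\left(F,X \right)} = 36$ ($z{\left(F,X \right)} = - \frac{\left(-1\right) 72}{2} = \left(- \frac{1}{2}\right) \left(-72\right) = 36$)
$z{\left(1321,\left(35 - 180\right) + \left(-258 + 331\right) \right)} - -2719408 = 36 - -2719408 = 36 + 2719408 = 2719444$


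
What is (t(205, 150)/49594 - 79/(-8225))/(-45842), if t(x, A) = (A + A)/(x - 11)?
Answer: -95318143/453461420419525 ≈ -2.1020e-7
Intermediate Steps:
t(x, A) = 2*A/(-11 + x) (t(x, A) = (2*A)/(-11 + x) = 2*A/(-11 + x))
(t(205, 150)/49594 - 79/(-8225))/(-45842) = ((2*150/(-11 + 205))/49594 - 79/(-8225))/(-45842) = ((2*150/194)*(1/49594) - 79*(-1/8225))*(-1/45842) = ((2*150*(1/194))*(1/49594) + 79/8225)*(-1/45842) = ((150/97)*(1/49594) + 79/8225)*(-1/45842) = (75/2405309 + 79/8225)*(-1/45842) = (190636286/19783666525)*(-1/45842) = -95318143/453461420419525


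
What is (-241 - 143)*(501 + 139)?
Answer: -245760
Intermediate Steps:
(-241 - 143)*(501 + 139) = -384*640 = -245760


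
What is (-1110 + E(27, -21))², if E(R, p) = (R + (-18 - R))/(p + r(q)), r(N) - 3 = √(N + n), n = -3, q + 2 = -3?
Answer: 9*(2461980*√2 + 10795129*I)/(18*√2 + 79*I) ≈ 1.2299e+6 - 340.13*I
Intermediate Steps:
q = -5 (q = -2 - 3 = -5)
r(N) = 3 + √(-3 + N) (r(N) = 3 + √(N - 3) = 3 + √(-3 + N))
E(R, p) = -18/(3 + p + 2*I*√2) (E(R, p) = (R + (-18 - R))/(p + (3 + √(-3 - 5))) = -18/(p + (3 + √(-8))) = -18/(p + (3 + 2*I*√2)) = -18/(3 + p + 2*I*√2))
(-1110 + E(27, -21))² = (-1110 - 18/(3 - 21 + 2*I*√2))² = (-1110 - 18/(-18 + 2*I*√2))²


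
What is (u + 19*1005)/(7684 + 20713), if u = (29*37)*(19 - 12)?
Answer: 26606/28397 ≈ 0.93693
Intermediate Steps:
u = 7511 (u = 1073*7 = 7511)
(u + 19*1005)/(7684 + 20713) = (7511 + 19*1005)/(7684 + 20713) = (7511 + 19095)/28397 = 26606*(1/28397) = 26606/28397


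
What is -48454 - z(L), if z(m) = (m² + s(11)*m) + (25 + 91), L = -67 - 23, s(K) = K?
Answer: -55680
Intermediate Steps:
L = -90
z(m) = 116 + m² + 11*m (z(m) = (m² + 11*m) + (25 + 91) = (m² + 11*m) + 116 = 116 + m² + 11*m)
-48454 - z(L) = -48454 - (116 + (-90)² + 11*(-90)) = -48454 - (116 + 8100 - 990) = -48454 - 1*7226 = -48454 - 7226 = -55680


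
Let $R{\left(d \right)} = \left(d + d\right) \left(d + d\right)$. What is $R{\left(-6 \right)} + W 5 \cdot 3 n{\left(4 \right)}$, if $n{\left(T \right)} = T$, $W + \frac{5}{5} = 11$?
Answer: $744$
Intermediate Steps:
$W = 10$ ($W = -1 + 11 = 10$)
$R{\left(d \right)} = 4 d^{2}$ ($R{\left(d \right)} = 2 d 2 d = 4 d^{2}$)
$R{\left(-6 \right)} + W 5 \cdot 3 n{\left(4 \right)} = 4 \left(-6\right)^{2} + 10 \cdot 5 \cdot 3 \cdot 4 = 4 \cdot 36 + 10 \cdot 15 \cdot 4 = 144 + 10 \cdot 60 = 144 + 600 = 744$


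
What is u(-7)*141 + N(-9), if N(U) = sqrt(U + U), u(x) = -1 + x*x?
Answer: 6768 + 3*I*sqrt(2) ≈ 6768.0 + 4.2426*I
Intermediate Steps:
u(x) = -1 + x**2
N(U) = sqrt(2)*sqrt(U) (N(U) = sqrt(2*U) = sqrt(2)*sqrt(U))
u(-7)*141 + N(-9) = (-1 + (-7)**2)*141 + sqrt(2)*sqrt(-9) = (-1 + 49)*141 + sqrt(2)*(3*I) = 48*141 + 3*I*sqrt(2) = 6768 + 3*I*sqrt(2)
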